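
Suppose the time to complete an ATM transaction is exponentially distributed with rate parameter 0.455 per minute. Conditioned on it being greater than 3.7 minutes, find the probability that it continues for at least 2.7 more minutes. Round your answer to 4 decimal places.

0.2927

By the memoryless property, P(X > 3.7+2.7 | X > 3.7) = P(X > 2.7).
P(X > 2.7) = e^(−1.2285) ≈ 0.2927.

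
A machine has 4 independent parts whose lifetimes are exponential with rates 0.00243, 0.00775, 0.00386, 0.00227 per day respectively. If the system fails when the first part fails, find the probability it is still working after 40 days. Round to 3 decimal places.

0.521

The time to first failure is exponential with rate Σλ = 0.00243 + 0.00775 + 0.00386 + 0.00227 = 0.01631.
P(min > 40) = e^(−0.01631·40) = e^(−0.6524) ≈ 0.521.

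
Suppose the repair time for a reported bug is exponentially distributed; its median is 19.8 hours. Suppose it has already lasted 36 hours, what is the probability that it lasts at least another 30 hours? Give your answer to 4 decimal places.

For an exponential, median = ln(2)/λ, so λ = ln 2 / 19.8 = 0.0350074 per hour.
By the memoryless property, P(X > 36+30 | X > 36) = P(X > 30).
P(X > 30) = e^(−1.0502) ≈ 0.3499.

0.3499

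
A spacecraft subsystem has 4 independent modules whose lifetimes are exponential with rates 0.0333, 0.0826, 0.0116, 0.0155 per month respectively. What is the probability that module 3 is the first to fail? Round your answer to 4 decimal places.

The time to first failure is exponential with rate Σλ = 0.0333 + 0.0826 + 0.0116 + 0.0155 = 0.143.
P(module 3 first) = λ_3/Σλ = 0.0116/0.143 ≈ 0.0811.

0.0811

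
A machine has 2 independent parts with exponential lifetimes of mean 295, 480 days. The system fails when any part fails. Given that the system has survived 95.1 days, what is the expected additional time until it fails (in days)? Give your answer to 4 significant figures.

182.7

First-failure rate Σλ = 1/295 + 1/480 = 0.00547316.
By memorylessness the expected residual is 1/Σλ = 182.71 days, regardless of the 95.1 already elapsed.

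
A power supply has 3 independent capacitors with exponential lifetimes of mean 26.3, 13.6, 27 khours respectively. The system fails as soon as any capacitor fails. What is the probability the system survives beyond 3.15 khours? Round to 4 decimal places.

0.6262

The first failure time is exponential with rate Σλ_i = 1/26.3 + 1/13.6 + 1/27 = 0.148589 per khour.
P(min > 3.15) = e^(−0.148589·3.15) = e^(−0.46806) ≈ 0.6262.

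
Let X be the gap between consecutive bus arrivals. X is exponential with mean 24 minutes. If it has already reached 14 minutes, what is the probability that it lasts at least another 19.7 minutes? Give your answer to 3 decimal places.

The rate is λ = 1/24 = 0.0416667 per minute.
The exponential is memoryless, so the remaining time is again Exp(λ): the condition X > 14 is irrelevant.
P(X > 19.7) = e^(−0.82083) ≈ 0.440.

0.440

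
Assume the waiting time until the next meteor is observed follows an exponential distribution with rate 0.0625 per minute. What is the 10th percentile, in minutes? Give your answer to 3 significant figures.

1.69

Set 1 − e^(−λt) = 0.1, so t = −ln(0.9)/λ = 0.10536/0.0625 ≈ 1.68577 minutes.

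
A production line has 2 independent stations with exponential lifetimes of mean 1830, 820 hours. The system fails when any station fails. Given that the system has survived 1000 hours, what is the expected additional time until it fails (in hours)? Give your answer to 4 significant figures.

566.3

First-failure rate Σλ = 1/1830 + 1/820 = 0.00176596.
By memorylessness the expected residual is 1/Σλ = 566.264 hours, regardless of the 1000 already elapsed.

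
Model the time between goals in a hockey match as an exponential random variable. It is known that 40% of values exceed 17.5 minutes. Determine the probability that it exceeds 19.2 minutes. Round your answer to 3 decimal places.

e^(−λ·17.5) = 0.40 ⇒ λ = −ln(0.40)/17.5 = 0.0523595.
P(X > 19.2) = e^(−0.0523595·19.2) = e^(−1.0053) ≈ 0.366.

0.366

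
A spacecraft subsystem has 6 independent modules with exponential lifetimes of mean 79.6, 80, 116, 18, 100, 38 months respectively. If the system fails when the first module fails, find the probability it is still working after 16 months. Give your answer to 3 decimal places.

0.134

The first failure time is exponential with rate Σλ_i = 1/79.6 + 1/80 + 1/116 + 1/18 + 1/100 + 1/38 = 0.125555 per month.
P(min > 16) = e^(−0.125555·16) = e^(−2.0089) ≈ 0.134.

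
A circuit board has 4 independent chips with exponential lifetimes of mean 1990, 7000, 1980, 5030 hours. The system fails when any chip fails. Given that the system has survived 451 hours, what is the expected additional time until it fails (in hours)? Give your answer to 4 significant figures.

First-failure rate Σλ = 1/1990 + 1/7000 + 1/1980 + 1/5030 = 0.00134923.
By memorylessness the expected residual is 1/Σλ = 741.165 hours, regardless of the 451 already elapsed.

741.2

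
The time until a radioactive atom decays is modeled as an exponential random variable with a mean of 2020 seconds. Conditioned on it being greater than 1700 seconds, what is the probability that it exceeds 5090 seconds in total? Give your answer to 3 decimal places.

0.187

The rate is λ = 1/2020 = 0.00049505 per second.
By the memoryless property, P(X > 1700+3390 | X > 1700) = P(X > 3390).
P(X > 3390) = e^(−1.6782) ≈ 0.187.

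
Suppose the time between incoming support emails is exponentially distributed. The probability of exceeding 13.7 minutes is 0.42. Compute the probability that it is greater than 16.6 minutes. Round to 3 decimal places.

e^(−λ·13.7) = 0.42 ⇒ λ = −ln(0.42)/13.7 = 0.0633212.
P(X > 16.6) = e^(−0.0633212·16.6) = e^(−1.0511) ≈ 0.350.

0.350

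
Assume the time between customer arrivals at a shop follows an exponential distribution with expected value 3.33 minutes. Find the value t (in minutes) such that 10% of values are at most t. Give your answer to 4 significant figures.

0.3509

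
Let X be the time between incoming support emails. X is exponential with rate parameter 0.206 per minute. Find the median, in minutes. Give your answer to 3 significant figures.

Set 1 − e^(−λt) = 0.5, so t = −ln(0.5)/λ = 0.69315/0.206 ≈ 3.36479 minutes.

3.36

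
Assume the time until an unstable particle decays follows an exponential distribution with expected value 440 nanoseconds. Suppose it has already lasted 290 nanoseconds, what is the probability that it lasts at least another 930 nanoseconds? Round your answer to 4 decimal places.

0.1208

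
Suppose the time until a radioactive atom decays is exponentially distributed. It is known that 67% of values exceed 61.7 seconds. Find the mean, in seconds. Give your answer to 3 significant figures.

154

e^(−λ·61.7) = 0.67 ⇒ λ = −ln(0.67)/61.7 = 0.00649072.
Mean = 1/λ = 154.066 seconds.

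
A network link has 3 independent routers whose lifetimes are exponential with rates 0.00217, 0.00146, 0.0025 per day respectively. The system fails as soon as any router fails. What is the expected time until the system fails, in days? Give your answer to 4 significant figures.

163.1

The time to first failure is exponential with rate Σλ = 0.00217 + 0.00146 + 0.0025 = 0.00613.
E[min] = 1/Σλ = 1/0.00613 = 163.132 days.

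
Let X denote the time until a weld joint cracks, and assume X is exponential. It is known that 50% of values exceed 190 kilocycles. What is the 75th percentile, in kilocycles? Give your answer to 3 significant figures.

380

e^(−λ·190) = 0.50 ⇒ λ = −ln(0.50)/190 = 0.00364814.
75th percentile: 1 − e^(−λt) = 0.75, t = −ln(0.25)/λ = 380 kilocycles.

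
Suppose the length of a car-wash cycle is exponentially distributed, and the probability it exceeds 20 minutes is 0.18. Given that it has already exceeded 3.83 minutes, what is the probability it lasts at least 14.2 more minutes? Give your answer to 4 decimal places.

From e^(−λ·20) = 0.18, λ = −ln(0.18)/20 = 0.0857399.
Memoryless: P(X > 3.83+14.2 | X > 3.83) = P(X > 14.2) = e^(−0.0857399·14.2) ≈ 0.2960.

0.2960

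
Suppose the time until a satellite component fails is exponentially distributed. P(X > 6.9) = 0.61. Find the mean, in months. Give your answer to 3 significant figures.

14.0

e^(−λ·6.9) = 0.61 ⇒ λ = −ln(0.61)/6.9 = 0.0716371.
Mean = 1/λ = 13.9592 months.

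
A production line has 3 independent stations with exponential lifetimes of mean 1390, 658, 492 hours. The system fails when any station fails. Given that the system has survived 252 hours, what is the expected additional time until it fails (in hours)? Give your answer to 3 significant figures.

First-failure rate Σλ = 1/1390 + 1/658 + 1/492 = 0.0042717.
By memorylessness the expected residual is 1/Σλ = 234.099 hours, regardless of the 252 already elapsed.

234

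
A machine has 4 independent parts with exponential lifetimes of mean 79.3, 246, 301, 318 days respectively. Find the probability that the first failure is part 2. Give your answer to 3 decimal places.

Rates: λ_i = 1/mean_i → 0.0126103, 0.00406504, 0.00332226, 0.00314465; Σλ = 0.0231423.
P(part 2 first) = λ_2/Σλ = 0.00406504/0.0231423 ≈ 0.176.

0.176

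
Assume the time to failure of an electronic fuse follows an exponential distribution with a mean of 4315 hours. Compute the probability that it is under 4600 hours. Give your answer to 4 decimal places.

The rate is λ = 1/4315 = 0.00023175 per hour.
P(X ≤ 4600) = 1 − e^(−λ·4600) = 1 − e^(−1.066) ≈ 0.6556.

0.6556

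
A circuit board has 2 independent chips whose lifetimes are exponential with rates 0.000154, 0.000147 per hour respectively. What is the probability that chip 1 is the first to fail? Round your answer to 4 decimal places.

The time to first failure is exponential with rate Σλ = 0.000154 + 0.000147 = 0.000301.
P(chip 1 first) = λ_1/Σλ = 0.000154/0.000301 ≈ 0.5116.

0.5116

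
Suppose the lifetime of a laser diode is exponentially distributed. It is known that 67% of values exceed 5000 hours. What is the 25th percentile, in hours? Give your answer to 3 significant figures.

e^(−λ·5000) = 0.67 ⇒ λ = −ln(0.67)/5000 = 0.0000800955.
25th percentile: 1 − e^(−λt) = 0.25, t = −ln(0.75)/λ = 3591.74 hours.

3590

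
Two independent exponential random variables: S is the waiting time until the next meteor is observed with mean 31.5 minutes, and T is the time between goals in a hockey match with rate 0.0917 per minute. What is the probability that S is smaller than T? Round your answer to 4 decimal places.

λ_1 = 1/31.5 = 0.031746, λ_2 = 0.0917.
For independent exponentials, P(S < T) = λ_1/(λ_1+λ_2) = 0.031746/0.123446 ≈ 0.2572.

0.2572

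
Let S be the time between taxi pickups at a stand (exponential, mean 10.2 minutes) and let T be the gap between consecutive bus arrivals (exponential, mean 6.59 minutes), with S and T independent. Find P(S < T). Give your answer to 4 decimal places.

λ_1 = 1/10.2 = 0.0980392, λ_2 = 1/6.59 = 0.151745.
For independent exponentials, P(S < T) = λ_1/(λ_1+λ_2) = 0.0980392/0.249784 ≈ 0.3925.

0.3925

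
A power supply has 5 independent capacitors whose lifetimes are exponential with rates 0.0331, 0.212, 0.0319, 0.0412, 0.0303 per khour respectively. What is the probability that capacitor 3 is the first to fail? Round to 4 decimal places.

The time to first failure is exponential with rate Σλ = 0.0331 + 0.212 + 0.0319 + 0.0412 + 0.0303 = 0.3485.
P(capacitor 3 first) = λ_3/Σλ = 0.0319/0.3485 ≈ 0.0915.

0.0915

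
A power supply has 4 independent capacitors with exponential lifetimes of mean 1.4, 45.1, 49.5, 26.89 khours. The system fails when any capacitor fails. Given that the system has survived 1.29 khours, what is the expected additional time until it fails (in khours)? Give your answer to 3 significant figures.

First-failure rate Σλ = 1/1.4 + 1/45.1 + 1/49.5 + 1/26.89 = 0.793849.
By memorylessness the expected residual is 1/Σλ = 1.25969 khours, regardless of the 1.29 already elapsed.

1.26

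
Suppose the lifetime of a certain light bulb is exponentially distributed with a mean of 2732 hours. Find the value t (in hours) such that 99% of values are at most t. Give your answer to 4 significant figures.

The rate is λ = 1/2732 = 0.000366032 per hour.
Set 1 − e^(−λt) = 0.99, so t = −ln(0.01)/λ = 4.6052/0.000366032 ≈ 12581.3 hours.

12580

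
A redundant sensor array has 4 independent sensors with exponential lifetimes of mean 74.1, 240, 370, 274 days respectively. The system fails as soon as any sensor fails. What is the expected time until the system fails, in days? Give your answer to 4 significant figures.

The first failure time is exponential with rate Σλ_i = 1/74.1 + 1/240 + 1/370 + 1/274 = 0.0240143 per day.
E[min] = 1/Σλ = 1/0.0240143 = 41.6419 days.

41.64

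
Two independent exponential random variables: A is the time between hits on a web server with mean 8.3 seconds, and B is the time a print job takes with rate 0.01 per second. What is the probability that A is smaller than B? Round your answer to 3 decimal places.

0.923

λ_1 = 1/8.3 = 0.120482, λ_2 = 0.01.
For independent exponentials, P(A < B) = λ_1/(λ_1+λ_2) = 0.120482/0.130482 ≈ 0.923.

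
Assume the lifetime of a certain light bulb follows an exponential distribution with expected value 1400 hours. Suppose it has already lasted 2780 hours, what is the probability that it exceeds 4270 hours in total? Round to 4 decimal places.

0.3450

The rate is λ = 1/1400 = 0.000714286 per hour.
By the memoryless property, P(X > 2780+1490 | X > 2780) = P(X > 1490).
P(X > 1490) = e^(−1.0643) ≈ 0.3450.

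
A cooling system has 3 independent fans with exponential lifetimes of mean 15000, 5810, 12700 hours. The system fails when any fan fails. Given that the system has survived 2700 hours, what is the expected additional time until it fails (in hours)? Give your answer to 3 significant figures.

First-failure rate Σλ = 1/15000 + 1/5810 + 1/12700 = 0.000317524.
By memorylessness the expected residual is 1/Σλ = 3149.37 hours, regardless of the 2700 already elapsed.

3150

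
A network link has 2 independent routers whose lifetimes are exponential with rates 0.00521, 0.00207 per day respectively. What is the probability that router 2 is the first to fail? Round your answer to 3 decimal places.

0.284

The time to first failure is exponential with rate Σλ = 0.00521 + 0.00207 = 0.00728.
P(router 2 first) = λ_2/Σλ = 0.00207/0.00728 ≈ 0.284.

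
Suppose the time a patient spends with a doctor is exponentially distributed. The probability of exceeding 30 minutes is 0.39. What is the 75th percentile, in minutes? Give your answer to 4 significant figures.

44.17

e^(−λ·30) = 0.39 ⇒ λ = −ln(0.39)/30 = 0.031387.
75th percentile: 1 − e^(−λt) = 0.75, t = −ln(0.25)/λ = 44.1679 minutes.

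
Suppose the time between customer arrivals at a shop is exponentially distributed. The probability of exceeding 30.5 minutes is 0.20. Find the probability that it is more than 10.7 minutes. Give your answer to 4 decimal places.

e^(−λ·30.5) = 0.20 ⇒ λ = −ln(0.20)/30.5 = 0.0527685.
P(X > 10.7) = e^(−0.0527685·10.7) = e^(−0.56462) ≈ 0.5686.

0.5686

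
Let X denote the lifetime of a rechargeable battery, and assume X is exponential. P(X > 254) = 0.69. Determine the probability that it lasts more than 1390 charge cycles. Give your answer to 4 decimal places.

0.1313

e^(−λ·254) = 0.69 ⇒ λ = −ln(0.69)/254 = 0.00146088.
P(X > 1390) = e^(−0.00146088·1390) = e^(−2.0306) ≈ 0.1313.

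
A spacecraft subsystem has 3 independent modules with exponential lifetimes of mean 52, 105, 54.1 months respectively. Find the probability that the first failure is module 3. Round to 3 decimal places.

Rates: λ_i = 1/mean_i → 0.0192308, 0.00952381, 0.0184843; Σλ = 0.0472389.
P(module 3 first) = λ_3/Σλ = 0.0184843/0.0472389 ≈ 0.391.

0.391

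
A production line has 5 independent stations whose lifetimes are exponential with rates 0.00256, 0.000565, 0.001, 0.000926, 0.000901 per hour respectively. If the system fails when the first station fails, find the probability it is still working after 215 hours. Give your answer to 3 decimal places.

0.278

The time to first failure is exponential with rate Σλ = 0.00256 + 0.000565 + 0.001 + 0.000926 + 0.000901 = 0.005952.
P(min > 215) = e^(−0.005952·215) = e^(−1.2797) ≈ 0.278.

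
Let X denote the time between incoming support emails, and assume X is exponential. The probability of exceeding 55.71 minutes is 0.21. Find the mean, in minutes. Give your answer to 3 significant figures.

e^(−λ·55.71) = 0.21 ⇒ λ = −ln(0.21)/55.71 = 0.0280138.
Mean = 1/λ = 35.6967 minutes.

35.7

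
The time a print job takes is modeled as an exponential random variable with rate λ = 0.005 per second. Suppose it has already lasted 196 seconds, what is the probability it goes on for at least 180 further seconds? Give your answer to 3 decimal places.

0.407

P(X > s+t | X > s) = e^(−λ(s+t))/e^(−λs) = e^(−λt), independent of s = 196.
P(X > 180) = e^(−0.9) ≈ 0.407.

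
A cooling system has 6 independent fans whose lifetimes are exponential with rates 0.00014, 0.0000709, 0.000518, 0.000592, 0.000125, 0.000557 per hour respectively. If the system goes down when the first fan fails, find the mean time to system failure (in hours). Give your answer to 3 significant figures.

499

The time to first failure is exponential with rate Σλ = 0.00014 + 0.0000709 + 0.000518 + 0.000592 + 0.000125 + 0.000557 = 0.0020029.
E[min] = 1/Σλ = 1/0.0020029 = 499.276 hours.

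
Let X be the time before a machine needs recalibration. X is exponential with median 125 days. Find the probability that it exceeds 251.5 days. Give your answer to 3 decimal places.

0.248

For an exponential, median = ln(2)/λ, so λ = ln 2 / 125 = 0.00554518 per day.
P(X > 251.5) = e^(−λ·251.5) = e^(−1.3946) ≈ 0.248.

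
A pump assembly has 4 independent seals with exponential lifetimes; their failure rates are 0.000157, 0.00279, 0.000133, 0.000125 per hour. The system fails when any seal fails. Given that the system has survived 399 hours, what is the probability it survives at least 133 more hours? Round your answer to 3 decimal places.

0.653

Time to first failure ~ Exp(Σλ) with Σλ = 0.003205.
By memorylessness, P(T > 399+133 | T > 399) = P(T > 133) = e^(−0.003205·133) ≈ 0.653.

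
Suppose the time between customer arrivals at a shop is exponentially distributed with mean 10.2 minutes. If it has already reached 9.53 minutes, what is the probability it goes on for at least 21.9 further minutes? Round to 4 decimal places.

0.1168

The rate is λ = 1/10.2 = 0.0980392 per minute.
The exponential is memoryless, so the remaining time is again Exp(λ): the condition X > 9.53 is irrelevant.
P(X > 21.9) = e^(−2.1471) ≈ 0.1168.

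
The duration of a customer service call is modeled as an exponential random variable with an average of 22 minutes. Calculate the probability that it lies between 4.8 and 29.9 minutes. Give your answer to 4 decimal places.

The rate is λ = 1/22 = 0.0454545 per minute.
P(4.8 < X < 29.9) = e^(−λ·4.8) − e^(−λ·29.9) = 0.80398 − 0.25689 ≈ 0.5471.

0.5471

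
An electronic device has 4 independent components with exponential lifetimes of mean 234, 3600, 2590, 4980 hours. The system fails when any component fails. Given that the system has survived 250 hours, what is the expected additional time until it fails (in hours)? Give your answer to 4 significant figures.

First-failure rate Σλ = 1/234 + 1/3600 + 1/2590 + 1/4980 = 0.00513819.
By memorylessness the expected residual is 1/Σλ = 194.621 hours, regardless of the 250 already elapsed.

194.6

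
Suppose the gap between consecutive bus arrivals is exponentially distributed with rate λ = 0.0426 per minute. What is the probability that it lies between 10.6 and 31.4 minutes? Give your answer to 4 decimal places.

P(10.6 < X < 31.4) = e^(−λ·10.6) − e^(−λ·31.4) = 0.63663 − 0.26246 ≈ 0.3742.

0.3742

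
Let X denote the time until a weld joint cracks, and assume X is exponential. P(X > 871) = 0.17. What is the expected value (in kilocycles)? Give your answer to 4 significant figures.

e^(−λ·871) = 0.17 ⇒ λ = −ln(0.17)/871 = 0.00203439.
Mean = 1/λ = 491.547 kilocycles.

491.5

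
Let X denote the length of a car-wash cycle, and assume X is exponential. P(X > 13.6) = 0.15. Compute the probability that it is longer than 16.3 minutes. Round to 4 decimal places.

0.1029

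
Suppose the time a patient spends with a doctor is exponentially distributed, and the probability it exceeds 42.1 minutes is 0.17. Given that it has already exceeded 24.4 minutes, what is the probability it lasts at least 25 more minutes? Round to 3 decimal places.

0.349

From e^(−λ·42.1) = 0.17, λ = −ln(0.17)/42.1 = 0.0420892.
Memoryless: P(X > 24.4+25 | X > 24.4) = P(X > 25) = e^(−0.0420892·25) ≈ 0.349.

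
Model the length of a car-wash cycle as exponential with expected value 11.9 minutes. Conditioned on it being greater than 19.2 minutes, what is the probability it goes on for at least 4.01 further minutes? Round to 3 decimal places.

0.714

The rate is λ = 1/11.9 = 0.0840336 per minute.
By the memoryless property, P(X > 19.2+4.01 | X > 19.2) = P(X > 4.01).
P(X > 4.01) = e^(−0.33697) ≈ 0.714.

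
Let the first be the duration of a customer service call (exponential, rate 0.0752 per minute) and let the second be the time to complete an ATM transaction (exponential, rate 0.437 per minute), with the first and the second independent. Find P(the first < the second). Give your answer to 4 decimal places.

λ_1 = 0.0752, λ_2 = 0.437.
For independent exponentials, P(the first < the second) = λ_1/(λ_1+λ_2) = 0.0752/0.5122 ≈ 0.1468.

0.1468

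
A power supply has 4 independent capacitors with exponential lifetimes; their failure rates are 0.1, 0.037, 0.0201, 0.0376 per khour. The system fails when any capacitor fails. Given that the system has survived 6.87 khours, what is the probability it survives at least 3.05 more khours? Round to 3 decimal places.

0.552

Time to first failure ~ Exp(Σλ) with Σλ = 0.1947.
By memorylessness, P(T > 6.87+3.05 | T > 6.87) = P(T > 3.05) = e^(−0.1947·3.05) ≈ 0.552.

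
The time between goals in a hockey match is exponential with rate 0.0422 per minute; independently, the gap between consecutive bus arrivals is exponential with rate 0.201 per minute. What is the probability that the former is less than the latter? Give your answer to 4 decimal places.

0.1735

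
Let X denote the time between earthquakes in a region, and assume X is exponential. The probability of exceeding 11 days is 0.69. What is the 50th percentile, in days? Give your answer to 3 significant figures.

e^(−λ·11) = 0.69 ⇒ λ = −ln(0.69)/11 = 0.0337331.
50th percentile: 1 − e^(−λt) = 0.5, t = −ln(0.5)/λ = 20.548 days.

20.5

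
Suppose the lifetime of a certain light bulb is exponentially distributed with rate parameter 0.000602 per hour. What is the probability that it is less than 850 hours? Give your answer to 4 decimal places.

P(X ≤ 850) = 1 − e^(−λ·850) = 1 − e^(−0.5117) ≈ 0.4005.

0.4005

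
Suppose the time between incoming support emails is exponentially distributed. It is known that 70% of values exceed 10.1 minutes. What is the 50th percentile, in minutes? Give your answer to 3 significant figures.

e^(−λ·10.1) = 0.70 ⇒ λ = −ln(0.70)/10.1 = 0.0353144.
50th percentile: 1 − e^(−λt) = 0.5, t = −ln(0.5)/λ = 19.6279 minutes.

19.6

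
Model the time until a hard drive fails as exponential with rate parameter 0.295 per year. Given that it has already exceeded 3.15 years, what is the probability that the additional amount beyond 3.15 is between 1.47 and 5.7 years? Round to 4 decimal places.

Memoryless: the residual past 3.15 is again Exp(λ).
P(1.47 < residual < 5.7) = e^(−λ·1.47) − e^(−λ·5.7) = 0.64814 − 0.18609 ≈ 0.4620.

0.4620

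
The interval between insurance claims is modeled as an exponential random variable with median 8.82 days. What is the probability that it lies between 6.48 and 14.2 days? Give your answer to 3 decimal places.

For an exponential, median = ln(2)/λ, so λ = ln 2 / 8.82 = 0.0785881 per day.
P(6.48 < X < 14.2) = e^(−λ·6.48) − e^(−λ·14.2) = 0.60095 − 0.32760 ≈ 0.273.

0.273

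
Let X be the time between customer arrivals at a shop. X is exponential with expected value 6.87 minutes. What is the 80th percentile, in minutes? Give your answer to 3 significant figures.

11.1

The rate is λ = 1/6.87 = 0.14556 per minute.
Set 1 − e^(−λt) = 0.8, so t = −ln(0.2)/λ = 1.6094/0.14556 ≈ 11.0568 minutes.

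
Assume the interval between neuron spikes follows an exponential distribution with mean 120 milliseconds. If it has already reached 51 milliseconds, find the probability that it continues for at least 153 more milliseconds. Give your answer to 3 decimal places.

The rate is λ = 1/120 = 0.00833333 per millisecond.
P(X > s+t | X > s) = e^(−λ(s+t))/e^(−λs) = e^(−λt), independent of s = 51.
P(X > 153) = e^(−1.275) ≈ 0.279.

0.279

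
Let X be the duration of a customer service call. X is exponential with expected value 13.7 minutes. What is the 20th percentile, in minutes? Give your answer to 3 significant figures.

3.06

The rate is λ = 1/13.7 = 0.0729927 per minute.
Set 1 − e^(−λt) = 0.2, so t = −ln(0.8)/λ = 0.22314/0.0729927 ≈ 3.05707 minutes.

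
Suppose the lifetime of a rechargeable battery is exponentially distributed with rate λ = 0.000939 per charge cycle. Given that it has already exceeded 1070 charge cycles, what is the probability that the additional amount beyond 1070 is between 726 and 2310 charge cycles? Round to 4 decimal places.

0.3915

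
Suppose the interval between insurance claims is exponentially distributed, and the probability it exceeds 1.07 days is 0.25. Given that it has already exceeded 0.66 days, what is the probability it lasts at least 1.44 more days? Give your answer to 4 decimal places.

0.1548

From e^(−λ·1.07) = 0.25, λ = −ln(0.25)/1.07 = 1.2956.
Memoryless: P(X > 0.66+1.44 | X > 0.66) = P(X > 1.44) = e^(−1.2956·1.44) ≈ 0.1548.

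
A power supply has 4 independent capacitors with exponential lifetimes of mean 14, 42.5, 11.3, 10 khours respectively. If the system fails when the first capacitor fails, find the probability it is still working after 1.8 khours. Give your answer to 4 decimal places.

0.6004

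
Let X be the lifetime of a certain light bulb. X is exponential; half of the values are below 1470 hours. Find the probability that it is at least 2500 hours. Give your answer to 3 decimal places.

0.308

For an exponential, median = ln(2)/λ, so λ = ln 2 / 1470 = 0.000471529 per hour.
P(X > 2500) = e^(−λ·2500) = e^(−1.1788) ≈ 0.308.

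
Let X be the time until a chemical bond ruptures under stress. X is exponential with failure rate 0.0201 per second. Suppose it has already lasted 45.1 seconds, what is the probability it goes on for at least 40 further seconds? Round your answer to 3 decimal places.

P(X > s+t | X > s) = e^(−λ(s+t))/e^(−λs) = e^(−λt), independent of s = 45.1.
P(X > 40) = e^(−0.804) ≈ 0.448.

0.448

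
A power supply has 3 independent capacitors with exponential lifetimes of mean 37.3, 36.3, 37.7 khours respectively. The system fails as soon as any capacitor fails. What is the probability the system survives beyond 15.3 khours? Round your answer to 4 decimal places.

0.2901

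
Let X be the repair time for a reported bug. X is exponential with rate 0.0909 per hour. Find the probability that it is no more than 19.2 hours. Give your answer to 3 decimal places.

P(X ≤ 19.2) = 1 − e^(−λ·19.2) = 1 − e^(−1.7453) ≈ 0.825.

0.825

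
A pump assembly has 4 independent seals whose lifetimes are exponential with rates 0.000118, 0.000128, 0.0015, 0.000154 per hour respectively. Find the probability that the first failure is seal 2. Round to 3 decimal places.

The time to first failure is exponential with rate Σλ = 0.000118 + 0.000128 + 0.0015 + 0.000154 = 0.0019.
P(seal 2 first) = λ_2/Σλ = 0.000128/0.0019 ≈ 0.067.

0.067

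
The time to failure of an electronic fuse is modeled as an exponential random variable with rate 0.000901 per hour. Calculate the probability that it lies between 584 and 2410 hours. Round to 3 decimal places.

P(584 < X < 2410) = e^(−λ·584) − e^(−λ·2410) = 0.59086 − 0.11402 ≈ 0.477.

0.477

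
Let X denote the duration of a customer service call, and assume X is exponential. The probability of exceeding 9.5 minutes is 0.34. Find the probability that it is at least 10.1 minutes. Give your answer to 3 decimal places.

0.318

e^(−λ·9.5) = 0.34 ⇒ λ = −ln(0.34)/9.5 = 0.113559.
P(X > 10.1) = e^(−0.113559·10.1) = e^(−1.1469) ≈ 0.318.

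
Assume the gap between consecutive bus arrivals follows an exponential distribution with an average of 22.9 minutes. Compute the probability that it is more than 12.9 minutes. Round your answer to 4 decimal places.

0.5693

The rate is λ = 1/22.9 = 0.0436681 per minute.
P(X > 12.9) = e^(−λ·12.9) = e^(−0.56332) ≈ 0.5693.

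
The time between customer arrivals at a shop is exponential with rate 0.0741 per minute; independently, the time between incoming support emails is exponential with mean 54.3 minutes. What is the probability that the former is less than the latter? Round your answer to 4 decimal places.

0.8009

λ_1 = 0.0741, λ_2 = 1/54.3 = 0.0184162.
For independent exponentials, P(the former < the latter) = λ_1/(λ_1+λ_2) = 0.0741/0.0925162 ≈ 0.8009.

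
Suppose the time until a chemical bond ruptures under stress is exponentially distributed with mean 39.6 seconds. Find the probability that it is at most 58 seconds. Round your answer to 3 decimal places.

0.769

The rate is λ = 1/39.6 = 0.0252525 per second.
P(X ≤ 58) = 1 − e^(−λ·58) = 1 − e^(−1.4646) ≈ 0.769.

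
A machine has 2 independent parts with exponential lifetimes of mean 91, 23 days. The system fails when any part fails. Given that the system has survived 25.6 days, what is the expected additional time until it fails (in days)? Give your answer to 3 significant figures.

First-failure rate Σλ = 1/91 + 1/23 = 0.0544673.
By memorylessness the expected residual is 1/Σλ = 18.3596 days, regardless of the 25.6 already elapsed.

18.4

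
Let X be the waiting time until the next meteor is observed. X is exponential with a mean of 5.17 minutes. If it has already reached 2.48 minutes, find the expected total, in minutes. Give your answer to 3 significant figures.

7.65

The rate is λ = 1/5.17 = 0.193424 per minute.
By memorylessness, E[X | X > 2.48] = 2.48 + 1/λ = 2.48 + 5.17 = 7.65 minutes.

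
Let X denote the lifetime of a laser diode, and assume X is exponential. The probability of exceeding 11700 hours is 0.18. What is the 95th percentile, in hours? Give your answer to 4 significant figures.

e^(−λ·11700) = 0.18 ⇒ λ = −ln(0.18)/11700 = 0.000146564.
95th percentile: 1 − e^(−λt) = 0.95, t = −ln(0.05)/λ = 20439.8 hours.

20440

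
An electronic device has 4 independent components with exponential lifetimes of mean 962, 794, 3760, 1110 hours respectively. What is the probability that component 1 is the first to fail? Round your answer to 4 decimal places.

0.2999

Rates: λ_i = 1/mean_i → 0.0010395, 0.00125945, 0.000265957, 0.000900901; Σλ = 0.00346581.
P(component 1 first) = λ_1/Σλ = 0.0010395/0.00346581 ≈ 0.2999.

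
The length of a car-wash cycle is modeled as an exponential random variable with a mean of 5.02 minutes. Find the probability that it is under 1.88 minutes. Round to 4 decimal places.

The rate is λ = 1/5.02 = 0.199203 per minute.
P(X ≤ 1.88) = 1 − e^(−λ·1.88) = 1 − e^(−0.3745) ≈ 0.3124.

0.3124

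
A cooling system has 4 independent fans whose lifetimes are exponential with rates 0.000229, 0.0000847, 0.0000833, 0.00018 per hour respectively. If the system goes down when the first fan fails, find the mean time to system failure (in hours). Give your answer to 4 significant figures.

The time to first failure is exponential with rate Σλ = 0.000229 + 0.0000847 + 0.0000833 + 0.00018 = 0.000577.
E[min] = 1/Σλ = 1/0.000577 = 1733.1 hours.

1733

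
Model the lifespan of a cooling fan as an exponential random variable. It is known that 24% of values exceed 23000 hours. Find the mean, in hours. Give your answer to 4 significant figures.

16120

e^(−λ·23000) = 0.24 ⇒ λ = −ln(0.24)/23000 = 0.0000620485.
Mean = 1/λ = 16116.4 hours.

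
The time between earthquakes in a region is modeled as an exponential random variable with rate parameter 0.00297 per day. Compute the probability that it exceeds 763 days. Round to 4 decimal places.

0.1037

P(X > 763) = e^(−λ·763) = e^(−2.2661) ≈ 0.1037.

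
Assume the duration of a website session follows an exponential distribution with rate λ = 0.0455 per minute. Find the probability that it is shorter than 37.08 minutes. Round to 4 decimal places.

0.8150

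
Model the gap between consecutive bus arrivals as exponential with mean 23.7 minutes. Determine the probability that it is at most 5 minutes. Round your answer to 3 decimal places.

The rate is λ = 1/23.7 = 0.0421941 per minute.
P(X ≤ 5) = 1 − e^(−λ·5) = 1 − e^(−0.21097) ≈ 0.190.

0.190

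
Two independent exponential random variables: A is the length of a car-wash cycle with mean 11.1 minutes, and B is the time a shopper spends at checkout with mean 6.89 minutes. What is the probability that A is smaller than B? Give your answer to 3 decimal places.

λ_1 = 1/11.1 = 0.0900901, λ_2 = 1/6.89 = 0.145138.
For independent exponentials, P(A < B) = λ_1/(λ_1+λ_2) = 0.0900901/0.235228 ≈ 0.383.

0.383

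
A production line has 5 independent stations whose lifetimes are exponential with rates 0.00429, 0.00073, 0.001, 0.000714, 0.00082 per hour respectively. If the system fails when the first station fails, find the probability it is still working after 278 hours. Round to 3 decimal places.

0.122

The time to first failure is exponential with rate Σλ = 0.00429 + 0.00073 + 0.001 + 0.000714 + 0.00082 = 0.007554.
P(min > 278) = e^(−0.007554·278) = e^(−2.1) ≈ 0.122.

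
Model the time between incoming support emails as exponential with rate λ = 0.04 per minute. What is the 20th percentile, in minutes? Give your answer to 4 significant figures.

Set 1 − e^(−λt) = 0.2, so t = −ln(0.8)/λ = 0.22314/0.04 ≈ 5.57859 minutes.

5.579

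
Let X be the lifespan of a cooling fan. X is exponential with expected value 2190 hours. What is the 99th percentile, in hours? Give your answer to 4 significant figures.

The rate is λ = 1/2190 = 0.000456621 per hour.
Set 1 − e^(−λt) = 0.99, so t = −ln(0.01)/λ = 4.6052/0.000456621 ≈ 10085.3 hours.

10090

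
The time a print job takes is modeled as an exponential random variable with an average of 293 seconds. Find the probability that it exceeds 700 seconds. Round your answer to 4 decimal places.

0.0917

The rate is λ = 1/293 = 0.00341297 per second.
P(X > 700) = e^(−λ·700) = e^(−2.3891) ≈ 0.0917.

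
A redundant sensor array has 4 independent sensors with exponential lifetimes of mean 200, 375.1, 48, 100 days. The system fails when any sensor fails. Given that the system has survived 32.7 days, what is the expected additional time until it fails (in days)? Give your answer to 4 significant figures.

First-failure rate Σλ = 1/200 + 1/375.1 + 1/48 + 1/100 = 0.0384993.
By memorylessness the expected residual is 1/Σλ = 25.9745 days, regardless of the 32.7 already elapsed.

25.97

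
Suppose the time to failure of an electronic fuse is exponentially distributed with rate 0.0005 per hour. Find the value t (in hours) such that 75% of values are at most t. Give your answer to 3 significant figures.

2770

Set 1 − e^(−λt) = 0.75, so t = −ln(0.25)/λ = 1.3863/0.0005 ≈ 2772.59 hours.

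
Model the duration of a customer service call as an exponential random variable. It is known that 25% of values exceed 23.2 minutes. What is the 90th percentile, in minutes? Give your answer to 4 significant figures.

e^(−λ·23.2) = 0.25 ⇒ λ = −ln(0.25)/23.2 = 0.0597541.
90th percentile: 1 − e^(−λt) = 0.9, t = −ln(0.1)/λ = 38.5344 minutes.

38.53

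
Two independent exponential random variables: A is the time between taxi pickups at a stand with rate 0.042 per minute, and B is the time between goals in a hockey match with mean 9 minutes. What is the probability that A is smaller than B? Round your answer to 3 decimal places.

0.274

λ_1 = 0.042, λ_2 = 1/9 = 0.111111.
For independent exponentials, P(A < B) = λ_1/(λ_1+λ_2) = 0.042/0.153111 ≈ 0.274.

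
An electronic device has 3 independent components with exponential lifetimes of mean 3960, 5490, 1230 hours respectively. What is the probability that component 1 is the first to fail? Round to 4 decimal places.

0.2024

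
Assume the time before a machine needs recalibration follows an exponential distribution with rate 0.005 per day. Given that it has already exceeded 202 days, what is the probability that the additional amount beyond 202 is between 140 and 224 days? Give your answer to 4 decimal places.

0.1703

Memoryless: the residual past 202 is again Exp(λ).
P(140 < residual < 224) = e^(−λ·140) − e^(−λ·224) = 0.49659 − 0.32628 ≈ 0.1703.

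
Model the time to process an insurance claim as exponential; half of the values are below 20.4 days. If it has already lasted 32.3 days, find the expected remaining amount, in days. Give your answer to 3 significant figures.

29.4

For an exponential, median = ln(2)/λ, so λ = ln 2 / 20.4 = 0.0339778 per day.
By memorylessness, the remaining amount past any threshold is again Exp(λ) with mean 1/λ = 29.431 days.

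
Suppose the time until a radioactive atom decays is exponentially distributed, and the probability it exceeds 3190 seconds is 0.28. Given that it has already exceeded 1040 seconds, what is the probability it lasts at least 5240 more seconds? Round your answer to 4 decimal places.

0.1236

From e^(−λ·3190) = 0.28, λ = −ln(0.28)/3190 = 0.000399049.
Memoryless: P(X > 1040+5240 | X > 1040) = P(X > 5240) = e^(−0.000399049·5240) ≈ 0.1236.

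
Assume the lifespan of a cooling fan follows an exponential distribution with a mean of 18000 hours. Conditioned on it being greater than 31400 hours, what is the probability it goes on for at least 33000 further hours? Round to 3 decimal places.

The rate is λ = 1/18000 = 0.0000555556 per hour.
The exponential is memoryless, so the remaining time is again Exp(λ): the condition X > 31400 is irrelevant.
P(X > 33000) = e^(−1.8333) ≈ 0.160.

0.160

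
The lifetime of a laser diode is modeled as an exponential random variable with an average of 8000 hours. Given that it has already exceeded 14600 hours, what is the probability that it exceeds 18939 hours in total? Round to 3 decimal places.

0.581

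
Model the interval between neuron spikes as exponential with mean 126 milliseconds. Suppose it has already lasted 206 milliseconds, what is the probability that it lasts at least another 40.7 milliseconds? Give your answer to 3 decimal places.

The rate is λ = 1/126 = 0.00793651 per millisecond.
The exponential is memoryless, so the remaining time is again Exp(λ): the condition X > 206 is irrelevant.
P(X > 40.7) = e^(−0.32302) ≈ 0.724.

0.724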